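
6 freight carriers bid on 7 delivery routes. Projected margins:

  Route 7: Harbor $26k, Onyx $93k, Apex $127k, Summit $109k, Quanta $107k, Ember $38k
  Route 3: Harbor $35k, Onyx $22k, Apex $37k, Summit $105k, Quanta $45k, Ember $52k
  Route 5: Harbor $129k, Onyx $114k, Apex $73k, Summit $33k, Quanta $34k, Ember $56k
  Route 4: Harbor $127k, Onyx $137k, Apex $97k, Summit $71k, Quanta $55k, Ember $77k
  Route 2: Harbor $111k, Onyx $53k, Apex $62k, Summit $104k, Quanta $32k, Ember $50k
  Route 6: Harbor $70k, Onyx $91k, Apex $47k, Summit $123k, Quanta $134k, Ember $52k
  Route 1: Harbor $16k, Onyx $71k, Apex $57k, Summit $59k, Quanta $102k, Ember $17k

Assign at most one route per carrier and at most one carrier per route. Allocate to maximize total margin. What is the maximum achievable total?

This is a one-to-one assignment (maximum-weight bipartite matching).
Optimal: Harbor→Route 5 ($129k), Onyx→Route 4 ($137k), Apex→Route 7 ($127k), Summit→Route 2 ($104k), Quanta→Route 6 ($134k), Ember→Route 3 ($52k) — total 129+137+127+104+134+52 = $683k.
Row-greedy (each carrier in turn takes its best remaining route) gives $670k, worse by 13.
Swapping Ember↔Summit (Ember→Route 2 $50k, Summit→Route 3 $105k) loses 1.
Checked against all permutations: $683k is optimal.

Max total: $683k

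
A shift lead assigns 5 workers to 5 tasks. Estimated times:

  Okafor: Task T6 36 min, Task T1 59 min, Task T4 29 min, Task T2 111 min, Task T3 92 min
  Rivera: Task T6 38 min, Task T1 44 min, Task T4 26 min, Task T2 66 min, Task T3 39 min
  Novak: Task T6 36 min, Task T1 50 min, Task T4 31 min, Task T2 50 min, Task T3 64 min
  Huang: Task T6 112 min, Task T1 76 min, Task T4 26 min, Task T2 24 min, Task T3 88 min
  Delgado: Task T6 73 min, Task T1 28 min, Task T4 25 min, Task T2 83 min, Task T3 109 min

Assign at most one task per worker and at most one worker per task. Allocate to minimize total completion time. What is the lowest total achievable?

Minimum total: 156 min

Optimal: Okafor→Task T4 (29 min), Rivera→Task T3 (39 min), Novak→Task T6 (36 min), Huang→Task T2 (24 min), Delgado→Task T1 (28 min) — total 29+39+36+24+28 = 156 min.
Row-greedy (each worker in turn takes its cheapest remaining task) gives 250 min, worse by 94.
Next-best assignment: Okafor→Task T6, Rivera→Task T3, Novak→Task T4, Huang→Task T2, Delgado→Task T1 = 158 min.
Every other assignment is strictly worse.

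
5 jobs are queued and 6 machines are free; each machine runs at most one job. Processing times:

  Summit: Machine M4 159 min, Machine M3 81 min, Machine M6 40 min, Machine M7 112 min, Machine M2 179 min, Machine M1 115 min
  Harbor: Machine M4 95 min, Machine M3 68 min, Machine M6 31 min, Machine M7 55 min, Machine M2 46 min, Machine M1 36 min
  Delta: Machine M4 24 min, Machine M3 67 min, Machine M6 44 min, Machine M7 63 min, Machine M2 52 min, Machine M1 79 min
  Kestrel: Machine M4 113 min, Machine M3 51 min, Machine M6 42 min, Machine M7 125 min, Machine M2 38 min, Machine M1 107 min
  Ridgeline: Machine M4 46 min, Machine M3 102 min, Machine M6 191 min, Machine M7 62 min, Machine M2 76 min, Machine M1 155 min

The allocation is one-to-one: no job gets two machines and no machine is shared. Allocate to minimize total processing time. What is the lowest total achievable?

Minimum total: 200 min

Optimal: Summit→Machine M6 (40 min), Harbor→Machine M1 (36 min), Delta→Machine M4 (24 min), Kestrel→Machine M2 (38 min), Ridgeline→Machine M7 (62 min) — total 40+36+24+38+62 = 200 min.
Min-entry greedy (repeatedly take the single cheapest remaining cell) gives 236 min, worse by 36.
Next-best assignment: Summit→Machine M6, Harbor→Machine M1, Delta→Machine M4, Kestrel→Machine M3, Ridgeline→Machine M7 = 213 min.
Every other assignment is strictly worse.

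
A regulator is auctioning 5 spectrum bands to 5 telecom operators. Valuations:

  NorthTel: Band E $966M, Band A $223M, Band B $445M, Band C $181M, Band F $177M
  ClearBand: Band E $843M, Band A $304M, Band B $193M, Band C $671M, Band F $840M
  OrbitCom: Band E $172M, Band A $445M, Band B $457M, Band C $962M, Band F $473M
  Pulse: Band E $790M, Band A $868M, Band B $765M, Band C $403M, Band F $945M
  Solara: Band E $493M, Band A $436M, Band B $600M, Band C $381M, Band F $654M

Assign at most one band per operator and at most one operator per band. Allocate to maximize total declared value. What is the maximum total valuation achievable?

This is the linear assignment problem.
Optimal: NorthTel→Band E ($966M), ClearBand→Band F ($840M), OrbitCom→Band C ($962M), Pulse→Band A ($868M), Solara→Band B ($600M) — total 966+840+962+868+600 = $4236M.
Max-entry greedy (repeatedly take the single best remaining cell) gives $3777M, worse by 459.
Next-best assignment: NorthTel→Band E, ClearBand→Band F, OrbitCom→Band C, Pulse→Band B, Solara→Band A = $3969M.

Max total: $4236M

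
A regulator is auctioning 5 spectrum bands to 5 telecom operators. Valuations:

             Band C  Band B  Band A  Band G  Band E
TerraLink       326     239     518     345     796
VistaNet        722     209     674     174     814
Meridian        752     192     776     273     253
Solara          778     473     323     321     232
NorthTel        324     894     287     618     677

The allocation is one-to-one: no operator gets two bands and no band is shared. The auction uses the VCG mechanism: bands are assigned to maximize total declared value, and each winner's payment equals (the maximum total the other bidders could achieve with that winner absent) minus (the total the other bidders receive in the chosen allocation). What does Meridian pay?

Meridian pays $311M.

Efficient allocation: TerraLink→Band G ($345M), VistaNet→Band E ($814M), Meridian→Band A ($776M), Solara→Band C ($778M), NorthTel→Band B ($894M); total welfare W = $3607M.
Meridian receives Band A at value $776M, so the others get W − 776 = $2831M.
Without Meridian: best allocation of the remaining 4 bidders over all 5 bands is TerraLink→Band E ($796M), VistaNet→Band A ($674M), Solara→Band C ($778M), NorthTel→Band B ($894M), total $3142M.
VCG payment = (others' best without Meridian) − (others' welfare with Meridian) = 3142 − 2831 = $311M.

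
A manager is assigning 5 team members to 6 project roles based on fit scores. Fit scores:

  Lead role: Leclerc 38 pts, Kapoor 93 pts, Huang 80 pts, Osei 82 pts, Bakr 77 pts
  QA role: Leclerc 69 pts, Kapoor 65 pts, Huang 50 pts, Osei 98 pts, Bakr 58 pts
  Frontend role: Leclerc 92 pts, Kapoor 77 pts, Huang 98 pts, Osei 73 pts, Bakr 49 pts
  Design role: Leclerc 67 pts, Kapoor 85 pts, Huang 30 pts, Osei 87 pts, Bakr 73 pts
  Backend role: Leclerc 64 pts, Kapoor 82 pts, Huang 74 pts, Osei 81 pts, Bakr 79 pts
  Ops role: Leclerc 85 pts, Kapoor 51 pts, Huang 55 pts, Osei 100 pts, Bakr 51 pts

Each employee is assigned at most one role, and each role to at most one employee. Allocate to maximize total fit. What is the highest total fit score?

Maximum total: 453 pts

This is the linear assignment problem.
Optimal: Leclerc→Ops role (85 pts), Kapoor→Lead role (93 pts), Huang→Frontend role (98 pts), Osei→QA role (98 pts), Bakr→Backend role (79 pts) — total 85+93+98+98+79 = 453 pts.
Column-greedy (each role in turn goes to its best remaining employee) gives 426 pts, worse by 27.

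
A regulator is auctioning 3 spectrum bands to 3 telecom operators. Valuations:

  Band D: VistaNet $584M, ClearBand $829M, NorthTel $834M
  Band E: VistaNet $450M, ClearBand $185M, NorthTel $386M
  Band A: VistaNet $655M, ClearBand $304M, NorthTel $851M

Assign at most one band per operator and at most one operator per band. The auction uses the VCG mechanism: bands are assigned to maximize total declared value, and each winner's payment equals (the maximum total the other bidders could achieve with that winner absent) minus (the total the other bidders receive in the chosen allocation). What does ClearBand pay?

Efficient allocation: VistaNet→Band E ($450M), ClearBand→Band D ($829M), NorthTel→Band A ($851M); total welfare W = $2130M.
ClearBand receives Band D at value $829M, so the others get W − 829 = $1301M.
Without ClearBand: best allocation of the remaining 2 bidders over all 3 bands is VistaNet→Band A ($655M), NorthTel→Band D ($834M), total $1489M.
VCG payment = (others' best without ClearBand) − (others' welfare with ClearBand) = 1489 − 1301 = $188M.

ClearBand pays $188M.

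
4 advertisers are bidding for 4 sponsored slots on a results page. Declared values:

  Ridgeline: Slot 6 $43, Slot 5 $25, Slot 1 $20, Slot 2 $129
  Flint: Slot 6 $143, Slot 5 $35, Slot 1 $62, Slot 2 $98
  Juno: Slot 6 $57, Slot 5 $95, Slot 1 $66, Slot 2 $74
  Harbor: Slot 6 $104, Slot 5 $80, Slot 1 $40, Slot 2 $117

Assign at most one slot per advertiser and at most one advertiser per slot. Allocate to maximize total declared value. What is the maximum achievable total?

Maximum total: $418

Optimal: Ridgeline→Slot 2 ($129), Flint→Slot 6 ($143), Juno→Slot 1 ($66), Harbor→Slot 5 ($80) — total 129+143+66+80 = $418.
Row-greedy (each advertiser in turn takes its best remaining slot) gives $407, worse by 11.
Every other assignment is strictly worse.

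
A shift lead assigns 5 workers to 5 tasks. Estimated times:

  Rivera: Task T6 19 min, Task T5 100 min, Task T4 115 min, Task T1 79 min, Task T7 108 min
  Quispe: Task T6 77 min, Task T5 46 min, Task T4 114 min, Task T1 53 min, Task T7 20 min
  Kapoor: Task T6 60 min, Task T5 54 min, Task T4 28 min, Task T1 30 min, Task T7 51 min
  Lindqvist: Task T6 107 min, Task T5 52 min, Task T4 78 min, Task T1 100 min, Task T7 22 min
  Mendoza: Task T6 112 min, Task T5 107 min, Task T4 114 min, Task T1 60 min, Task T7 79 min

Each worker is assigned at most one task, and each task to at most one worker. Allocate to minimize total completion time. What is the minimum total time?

Minimum total: 175 min

Optimal: Rivera→Task T6 (19 min), Quispe→Task T5 (46 min), Kapoor→Task T4 (28 min), Lindqvist→Task T7 (22 min), Mendoza→Task T1 (60 min) — total 19+46+28+22+60 = 175 min.
Row-greedy (each worker in turn takes its cheapest remaining task) gives 179 min, worse by 4.
Next-best assignment: Rivera→Task T6, Quispe→Task T7, Kapoor→Task T4, Lindqvist→Task T5, Mendoza→Task T1 = 179 min.
Swapping Rivera↔Kapoor (Rivera→Task T4 115 min, Kapoor→Task T6 60 min) adds 128.
No other one-to-one assignment undercuts 175 min.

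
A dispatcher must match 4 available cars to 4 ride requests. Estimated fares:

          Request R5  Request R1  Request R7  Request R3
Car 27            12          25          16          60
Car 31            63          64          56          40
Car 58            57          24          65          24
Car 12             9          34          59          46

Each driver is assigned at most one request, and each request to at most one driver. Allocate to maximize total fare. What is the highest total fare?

Optimal: Car 27→Request R3 ($60), Car 31→Request R1 ($64), Car 58→Request R5 ($57), Car 12→Request R7 ($59) — total 60+64+57+59 = $240.
Row-greedy (each driver in turn takes its best remaining request) gives $198, worse by 42.
Next-best assignment: Car 27→Request R3, Car 31→Request R5, Car 58→Request R7, Car 12→Request R1 = $222.
Checked against all permutations: $240 is optimal.

Max total: $240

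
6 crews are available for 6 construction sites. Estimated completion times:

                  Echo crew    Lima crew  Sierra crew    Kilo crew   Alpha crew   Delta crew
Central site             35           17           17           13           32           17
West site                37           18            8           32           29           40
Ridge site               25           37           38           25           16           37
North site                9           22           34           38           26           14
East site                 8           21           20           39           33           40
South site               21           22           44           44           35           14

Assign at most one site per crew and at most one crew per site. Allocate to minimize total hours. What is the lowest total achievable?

This is a one-to-one assignment (minimum-cost bipartite matching).
Optimal: Echo crew→North site (9 hours), Lima crew→East site (21 hours), Sierra crew→West site (8 hours), Kilo crew→Central site (13 hours), Alpha crew→Ridge site (16 hours), Delta crew→South site (14 hours) — total 9+21+8+13+16+14 = 81 hours.
Swapping Sierra crew↔Lima crew (Sierra crew→East site 20 hours, Lima crew→West site 18 hours) adds 9.

Min total: 81 hours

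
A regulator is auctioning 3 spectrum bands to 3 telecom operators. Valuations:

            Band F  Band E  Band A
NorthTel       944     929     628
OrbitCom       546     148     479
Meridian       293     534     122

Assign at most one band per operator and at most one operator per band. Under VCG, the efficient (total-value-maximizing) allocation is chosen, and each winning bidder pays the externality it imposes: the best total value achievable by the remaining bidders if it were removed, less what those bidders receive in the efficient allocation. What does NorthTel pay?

Efficient allocation: NorthTel→Band F ($944M), OrbitCom→Band A ($479M), Meridian→Band E ($534M); total welfare W = $1957M.
NorthTel receives Band F at value $944M, so the others get W − 944 = $1013M.
Without NorthTel: best allocation of the remaining 2 bidders over all 3 bands is OrbitCom→Band F ($546M), Meridian→Band E ($534M), total $1080M.
VCG payment = (others' best without NorthTel) − (others' welfare with NorthTel) = 1080 − 1013 = $67M.

NorthTel pays $67M.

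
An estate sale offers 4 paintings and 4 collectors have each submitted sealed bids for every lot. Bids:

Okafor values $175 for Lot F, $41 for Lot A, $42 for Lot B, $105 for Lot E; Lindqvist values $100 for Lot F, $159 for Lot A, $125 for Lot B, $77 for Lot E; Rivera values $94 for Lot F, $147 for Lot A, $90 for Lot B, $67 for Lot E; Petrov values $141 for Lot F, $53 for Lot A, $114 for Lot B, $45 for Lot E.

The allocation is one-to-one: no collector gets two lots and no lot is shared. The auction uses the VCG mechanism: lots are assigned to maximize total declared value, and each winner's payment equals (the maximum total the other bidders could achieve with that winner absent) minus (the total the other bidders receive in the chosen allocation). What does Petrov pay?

Efficient allocation: Okafor→Lot E ($105), Lindqvist→Lot B ($125), Rivera→Lot A ($147), Petrov→Lot F ($141); total welfare W = $518.
Petrov receives Lot F at value $141, so the others get W − 141 = $377.
Without Petrov: best allocation of the remaining 3 bidders over all 4 lots is Okafor→Lot F ($175), Lindqvist→Lot B ($125), Rivera→Lot A ($147), total $447.
VCG payment = (others' best without Petrov) − (others' welfare with Petrov) = 447 − 377 = $70.

Petrov pays $70.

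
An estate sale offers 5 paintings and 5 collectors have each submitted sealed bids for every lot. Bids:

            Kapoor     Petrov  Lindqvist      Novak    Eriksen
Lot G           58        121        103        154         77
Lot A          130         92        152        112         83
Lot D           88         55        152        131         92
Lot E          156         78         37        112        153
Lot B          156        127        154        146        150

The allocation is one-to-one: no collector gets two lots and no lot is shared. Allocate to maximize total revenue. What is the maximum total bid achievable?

Maximum total: $716

Optimal: Kapoor→Lot A ($130), Petrov→Lot B ($127), Lindqvist→Lot D ($152), Novak→Lot G ($154), Eriksen→Lot E ($153) — total 130+127+152+154+153 = $716.
Max-entry greedy (repeatedly take the single best remaining cell) gives $648, worse by 68.
Next-best assignment: Kapoor→Lot B, Petrov→Lot G, Lindqvist→Lot A, Novak→Lot D, Eriksen→Lot E = $713.
Swapping Lindqvist↔Eriksen (Lindqvist→Lot E $37, Eriksen→Lot D $92) loses 176.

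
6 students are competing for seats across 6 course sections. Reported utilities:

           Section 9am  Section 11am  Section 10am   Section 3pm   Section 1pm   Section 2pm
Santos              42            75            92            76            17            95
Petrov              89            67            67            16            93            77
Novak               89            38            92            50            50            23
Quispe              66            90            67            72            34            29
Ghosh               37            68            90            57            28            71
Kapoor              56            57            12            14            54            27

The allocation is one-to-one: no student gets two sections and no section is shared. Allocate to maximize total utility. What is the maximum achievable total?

Optimal: Santos→Section 2pm (95 points), Petrov→Section 1pm (93 points), Novak→Section 9am (89 points), Quispe→Section 3pm (72 points), Ghosh→Section 10am (90 points), Kapoor→Section 11am (57 points) — total 95+93+89+72+90+57 = 496 points.
Column-greedy (each section in turn goes to its best remaining student) gives 405 points, worse by 91.
Next-best assignment: Santos→Section 2pm, Petrov→Section 1pm, Novak→Section 10am, Quispe→Section 11am, Ghosh→Section 3pm, Kapoor→Section 9am = 483 points.

Max total: 496 points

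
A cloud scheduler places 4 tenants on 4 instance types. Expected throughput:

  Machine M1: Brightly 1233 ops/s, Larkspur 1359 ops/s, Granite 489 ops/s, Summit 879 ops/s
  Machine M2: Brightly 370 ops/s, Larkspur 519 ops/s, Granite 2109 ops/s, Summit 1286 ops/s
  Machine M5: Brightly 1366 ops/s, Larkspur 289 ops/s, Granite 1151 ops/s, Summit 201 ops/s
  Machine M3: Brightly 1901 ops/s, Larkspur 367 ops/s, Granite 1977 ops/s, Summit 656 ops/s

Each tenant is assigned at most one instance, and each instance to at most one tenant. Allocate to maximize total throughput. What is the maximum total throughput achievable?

Maximum total: 5988 ops/s

This is the linear assignment problem.
Optimal: Brightly→Machine M5 (1366 ops/s), Larkspur→Machine M1 (1359 ops/s), Granite→Machine M3 (1977 ops/s), Summit→Machine M2 (1286 ops/s) — total 1366+1359+1977+1286 = 5988 ops/s.
Row-greedy (each tenant in turn takes its best remaining instance) gives 5570 ops/s, worse by 418.
Every other assignment is strictly worse.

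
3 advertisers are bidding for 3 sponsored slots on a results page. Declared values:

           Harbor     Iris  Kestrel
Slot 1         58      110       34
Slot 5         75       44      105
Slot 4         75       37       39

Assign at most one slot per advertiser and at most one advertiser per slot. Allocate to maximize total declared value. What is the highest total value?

Optimal: Harbor→Slot 4 ($75), Iris→Slot 1 ($110), Kestrel→Slot 5 ($105) — total 75+110+105 = $290.
Row-greedy (each advertiser in turn takes its best remaining slot) gives $224, worse by 66.
Next-best assignment: Harbor→Slot 5, Iris→Slot 1, Kestrel→Slot 4 = $224.
Swapping Harbor↔Iris (Harbor→Slot 1 $58, Iris→Slot 4 $37) loses 90.
Every other assignment is strictly worse.

Max total: $290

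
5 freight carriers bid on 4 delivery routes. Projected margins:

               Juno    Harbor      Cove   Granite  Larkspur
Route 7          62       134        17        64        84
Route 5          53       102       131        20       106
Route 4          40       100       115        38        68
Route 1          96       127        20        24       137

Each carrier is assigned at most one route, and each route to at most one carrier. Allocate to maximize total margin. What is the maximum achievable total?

Max total: $451k

Optimal: Harbor→Route 7 ($134k), Larkspur→Route 5 ($106k), Cove→Route 4 ($115k), Juno→Route 1 ($96k) — total 134+106+115+96 = $451k.
Max-entry greedy (repeatedly take the single best remaining cell) gives $442k, worse by 9.
Checked against all permutations: $451k is optimal.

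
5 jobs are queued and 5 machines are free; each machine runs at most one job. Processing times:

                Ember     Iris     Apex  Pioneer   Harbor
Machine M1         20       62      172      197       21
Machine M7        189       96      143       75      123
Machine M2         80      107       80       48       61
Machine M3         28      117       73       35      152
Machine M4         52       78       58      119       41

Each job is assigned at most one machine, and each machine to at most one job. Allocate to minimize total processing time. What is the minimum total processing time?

Min total: 251 min

Optimal: Ember→Machine M3 (28 min), Iris→Machine M7 (96 min), Apex→Machine M4 (58 min), Pioneer→Machine M2 (48 min), Harbor→Machine M1 (21 min) — total 28+96+58+48+21 = 251 min.
Column-greedy (each machine in turn goes to its cheapest remaining job) gives 307 min, worse by 56.
Next-best assignment: Ember→Machine M1, Iris→Machine M7, Apex→Machine M4, Pioneer→Machine M3, Harbor→Machine M2 = 270 min.
Swapping Ember↔Apex (Ember→Machine M4 52 min, Apex→Machine M3 73 min) adds 39.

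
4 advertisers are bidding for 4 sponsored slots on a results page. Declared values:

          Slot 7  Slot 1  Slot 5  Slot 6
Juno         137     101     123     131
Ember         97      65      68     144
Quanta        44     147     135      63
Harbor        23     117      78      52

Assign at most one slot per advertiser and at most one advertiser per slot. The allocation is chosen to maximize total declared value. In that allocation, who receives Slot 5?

Optimal: Juno→Slot 7 ($137), Ember→Slot 6 ($144), Quanta→Slot 5 ($135), Harbor→Slot 1 ($117) — total 137+144+135+117 = $533.
Max-entry greedy (repeatedly take the single best remaining cell) gives $506, worse by 27.
Next-best assignment: Juno→Slot 7, Ember→Slot 6, Quanta→Slot 1, Harbor→Slot 5 = $506.
Swapping Harbor↔Ember (Harbor→Slot 6 $52, Ember→Slot 1 $65) loses 144.
Checked against all permutations: $533 is optimal.
Quanta's own top slot is Slot 1 ($147), but forcing Quanta→Slot 1 and reassigning the rest optimally gives only $506 — worse by 27.

Quanta receives Slot 5.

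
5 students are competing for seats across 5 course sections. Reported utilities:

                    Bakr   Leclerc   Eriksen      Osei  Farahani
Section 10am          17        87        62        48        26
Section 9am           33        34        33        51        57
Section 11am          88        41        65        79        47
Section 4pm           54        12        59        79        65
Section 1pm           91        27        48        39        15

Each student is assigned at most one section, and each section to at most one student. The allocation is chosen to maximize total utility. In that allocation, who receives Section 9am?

This is the linear assignment problem.
Optimal: Bakr→Section 1pm (91 points), Leclerc→Section 10am (87 points), Eriksen→Section 11am (65 points), Osei→Section 4pm (79 points), Farahani→Section 9am (57 points) — total 91+87+65+79+57 = 379 points.
Column-greedy (each section in turn goes to its best remaining student) gives 359 points, worse by 20.
Checked against all permutations: 379 points is optimal.
Farahani's own top section is Section 4pm (65 points), but forcing Farahani→Section 4pm and reassigning the rest optimally gives only 359 points — worse by 20.

Farahani receives Section 9am.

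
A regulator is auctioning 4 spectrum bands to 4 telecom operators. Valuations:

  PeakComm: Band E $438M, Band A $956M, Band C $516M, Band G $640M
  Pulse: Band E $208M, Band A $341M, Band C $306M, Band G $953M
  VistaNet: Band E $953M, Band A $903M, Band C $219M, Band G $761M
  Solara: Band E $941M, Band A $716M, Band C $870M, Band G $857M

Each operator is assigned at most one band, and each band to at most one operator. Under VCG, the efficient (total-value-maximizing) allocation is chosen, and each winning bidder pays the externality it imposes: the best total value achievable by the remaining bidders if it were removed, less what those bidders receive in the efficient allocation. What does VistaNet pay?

VistaNet pays $71M.

Efficient allocation: PeakComm→Band A ($956M), Pulse→Band G ($953M), VistaNet→Band E ($953M), Solara→Band C ($870M); total welfare W = $3732M.
VistaNet receives Band E at value $953M, so the others get W − 953 = $2779M.
Without VistaNet: best allocation of the remaining 3 bidders over all 4 bands is PeakComm→Band A ($956M), Pulse→Band G ($953M), Solara→Band E ($941M), total $2850M.
VCG payment = (others' best without VistaNet) − (others' welfare with VistaNet) = 2850 − 2779 = $71M.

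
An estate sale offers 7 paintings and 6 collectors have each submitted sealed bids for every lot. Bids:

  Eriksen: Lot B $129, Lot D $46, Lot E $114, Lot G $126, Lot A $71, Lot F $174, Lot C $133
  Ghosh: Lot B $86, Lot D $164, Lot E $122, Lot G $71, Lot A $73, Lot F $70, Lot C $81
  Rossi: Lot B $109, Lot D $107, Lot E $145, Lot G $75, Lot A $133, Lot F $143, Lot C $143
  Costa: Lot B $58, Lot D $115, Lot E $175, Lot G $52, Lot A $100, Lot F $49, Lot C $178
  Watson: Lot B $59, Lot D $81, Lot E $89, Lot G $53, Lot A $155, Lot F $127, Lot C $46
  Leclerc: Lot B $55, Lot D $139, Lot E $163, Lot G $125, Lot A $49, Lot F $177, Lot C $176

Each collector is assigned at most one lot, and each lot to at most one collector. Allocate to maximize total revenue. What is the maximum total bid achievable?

Optimal: Eriksen→Lot F ($174), Ghosh→Lot D ($164), Rossi→Lot B ($109), Costa→Lot E ($175), Watson→Lot A ($155), Leclerc→Lot C ($176) — total 174+164+109+175+155+176 = $953.
Row-greedy (each collector in turn takes its best remaining lot) gives $941, worse by 12.
Next-best assignment: Eriksen→Lot B, Ghosh→Lot D, Rossi→Lot E, Costa→Lot C, Watson→Lot A, Leclerc→Lot F = $948.

Maximum total: $953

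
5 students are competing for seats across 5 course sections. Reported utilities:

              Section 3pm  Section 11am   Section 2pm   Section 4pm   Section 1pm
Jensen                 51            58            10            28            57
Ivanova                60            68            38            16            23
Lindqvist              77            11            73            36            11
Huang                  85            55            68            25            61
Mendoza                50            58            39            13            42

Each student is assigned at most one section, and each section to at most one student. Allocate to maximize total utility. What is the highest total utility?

Maximum total: 296 points

Optimal: Jensen→Section 4pm (28 points), Ivanova→Section 11am (68 points), Lindqvist→Section 2pm (73 points), Huang→Section 3pm (85 points), Mendoza→Section 1pm (42 points) — total 28+68+73+85+42 = 296 points.
Row-greedy (each student in turn takes its best remaining section) gives 265 points, worse by 31.
Swapping Jensen↔Ivanova (Jensen→Section 11am 58 points, Ivanova→Section 4pm 16 points) loses 22.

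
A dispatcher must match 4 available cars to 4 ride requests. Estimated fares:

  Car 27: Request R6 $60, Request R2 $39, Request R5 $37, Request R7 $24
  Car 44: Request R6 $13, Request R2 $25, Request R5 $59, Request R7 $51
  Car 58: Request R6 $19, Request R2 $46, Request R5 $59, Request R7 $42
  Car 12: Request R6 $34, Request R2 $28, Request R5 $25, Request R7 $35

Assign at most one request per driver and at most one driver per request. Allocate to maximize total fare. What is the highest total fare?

Optimal: Car 27→Request R6 ($60), Car 44→Request R5 ($59), Car 58→Request R2 ($46), Car 12→Request R7 ($35) — total 60+59+46+35 = $200.

Maximum total: $200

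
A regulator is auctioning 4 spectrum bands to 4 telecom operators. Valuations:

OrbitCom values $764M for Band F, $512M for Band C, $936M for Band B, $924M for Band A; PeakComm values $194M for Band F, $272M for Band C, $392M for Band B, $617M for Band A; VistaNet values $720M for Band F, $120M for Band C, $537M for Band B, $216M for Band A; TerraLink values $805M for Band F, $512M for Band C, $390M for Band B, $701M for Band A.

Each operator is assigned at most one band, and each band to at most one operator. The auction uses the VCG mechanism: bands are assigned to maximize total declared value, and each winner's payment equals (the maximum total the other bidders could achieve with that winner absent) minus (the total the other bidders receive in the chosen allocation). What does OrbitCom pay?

Efficient allocation: OrbitCom→Band B ($936M), PeakComm→Band A ($617M), VistaNet→Band F ($720M), TerraLink→Band C ($512M); total welfare W = $2785M.
OrbitCom receives Band B at value $936M, so the others get W − 936 = $1849M.
Without OrbitCom: best allocation of the remaining 3 bidders over all 4 bands is PeakComm→Band A ($617M), VistaNet→Band B ($537M), TerraLink→Band F ($805M), total $1959M.
VCG payment = (others' best without OrbitCom) − (others' welfare with OrbitCom) = 1959 − 1849 = $110M.

OrbitCom pays $110M.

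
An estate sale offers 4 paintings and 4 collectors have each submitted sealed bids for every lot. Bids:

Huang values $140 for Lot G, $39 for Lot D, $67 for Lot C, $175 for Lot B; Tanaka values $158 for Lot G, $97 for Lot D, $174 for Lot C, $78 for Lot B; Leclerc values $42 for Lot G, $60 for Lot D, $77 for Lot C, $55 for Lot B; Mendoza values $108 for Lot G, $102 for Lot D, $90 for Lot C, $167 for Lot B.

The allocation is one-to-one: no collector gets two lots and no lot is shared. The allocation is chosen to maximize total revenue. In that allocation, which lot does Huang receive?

Treat this as an assignment problem: match each collector to one lot.
Optimal: Huang→Lot G ($140), Tanaka→Lot C ($174), Leclerc→Lot D ($60), Mendoza→Lot B ($167) — total 140+174+60+167 = $541.
Every other assignment is strictly worse.
Huang's own top lot is Lot B ($175), but forcing Huang→Lot B and reassigning the rest optimally gives only $517 — worse by 24.

Huang receives Lot G.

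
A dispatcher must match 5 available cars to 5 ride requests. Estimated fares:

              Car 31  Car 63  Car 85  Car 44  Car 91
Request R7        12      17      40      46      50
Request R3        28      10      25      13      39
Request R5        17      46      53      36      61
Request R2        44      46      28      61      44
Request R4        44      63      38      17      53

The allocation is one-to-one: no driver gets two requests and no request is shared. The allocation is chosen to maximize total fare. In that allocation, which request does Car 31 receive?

Optimal: Car 31→Request R3 ($28), Car 63→Request R4 ($63), Car 85→Request R5 ($53), Car 44→Request R2 ($61), Car 91→Request R7 ($50) — total 28+63+53+61+50 = $255.
Max-entry greedy (repeatedly take the single best remaining cell) gives $253, worse by 2.
Next-best assignment: Car 31→Request R3, Car 63→Request R4, Car 85→Request R7, Car 44→Request R2, Car 91→Request R5 = $253.
Swapping Car 85↔Car 31 (Car 85→Request R3 $25, Car 31→Request R5 $17) loses 39.
No other one-to-one assignment exceeds $255.
Car 31's own top request is Request R2 ($44), but forcing Car 31→Request R2 and reassigning the rest optimally gives only $245 — worse by 10.

Car 31 receives Request R3.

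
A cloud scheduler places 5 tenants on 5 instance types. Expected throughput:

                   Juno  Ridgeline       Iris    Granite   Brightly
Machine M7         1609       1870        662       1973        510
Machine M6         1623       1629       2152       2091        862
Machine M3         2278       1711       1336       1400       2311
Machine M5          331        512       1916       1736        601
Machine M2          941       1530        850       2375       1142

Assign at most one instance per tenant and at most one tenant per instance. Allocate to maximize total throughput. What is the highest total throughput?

Max total: 10095 ops/s

Optimal: Juno→Machine M6 (1623 ops/s), Ridgeline→Machine M7 (1870 ops/s), Iris→Machine M5 (1916 ops/s), Granite→Machine M2 (2375 ops/s), Brightly→Machine M3 (2311 ops/s) — total 1623+1870+1916+2375+2311 = 10095 ops/s.
Column-greedy (each instance in turn goes to its best remaining tenant) gives 7889 ops/s, worse by 2206.
Next-best assignment: Juno→Machine M7, Ridgeline→Machine M6, Iris→Machine M5, Granite→Machine M2, Brightly→Machine M3 = 9840 ops/s.
No other one-to-one assignment exceeds 10095 ops/s.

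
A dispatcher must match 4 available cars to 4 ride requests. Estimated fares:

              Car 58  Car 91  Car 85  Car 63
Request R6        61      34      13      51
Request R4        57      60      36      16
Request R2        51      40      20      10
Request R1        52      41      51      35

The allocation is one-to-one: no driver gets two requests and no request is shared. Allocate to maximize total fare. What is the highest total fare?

This is the linear assignment problem.
Optimal: Car 58→Request R2 ($51), Car 91→Request R4 ($60), Car 85→Request R1 ($51), Car 63→Request R6 ($51) — total 51+60+51+51 = $213.
Row-greedy (each driver in turn takes its best remaining request) gives $182, worse by 31.
Swapping Car 85↔Car 91 (Car 85→Request R4 $36, Car 91→Request R1 $41) loses 34.

Max total: $213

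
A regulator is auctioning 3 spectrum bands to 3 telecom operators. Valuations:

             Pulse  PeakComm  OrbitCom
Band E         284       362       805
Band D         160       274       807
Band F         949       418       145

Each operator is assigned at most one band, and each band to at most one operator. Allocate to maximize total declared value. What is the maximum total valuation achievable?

Optimal: Pulse→Band F ($949M), PeakComm→Band E ($362M), OrbitCom→Band D ($807M) — total 949+362+807 = $2118M.
Column-greedy (each band in turn goes to its best remaining operator) gives $2028M, worse by 90.

Maximum total: $2118M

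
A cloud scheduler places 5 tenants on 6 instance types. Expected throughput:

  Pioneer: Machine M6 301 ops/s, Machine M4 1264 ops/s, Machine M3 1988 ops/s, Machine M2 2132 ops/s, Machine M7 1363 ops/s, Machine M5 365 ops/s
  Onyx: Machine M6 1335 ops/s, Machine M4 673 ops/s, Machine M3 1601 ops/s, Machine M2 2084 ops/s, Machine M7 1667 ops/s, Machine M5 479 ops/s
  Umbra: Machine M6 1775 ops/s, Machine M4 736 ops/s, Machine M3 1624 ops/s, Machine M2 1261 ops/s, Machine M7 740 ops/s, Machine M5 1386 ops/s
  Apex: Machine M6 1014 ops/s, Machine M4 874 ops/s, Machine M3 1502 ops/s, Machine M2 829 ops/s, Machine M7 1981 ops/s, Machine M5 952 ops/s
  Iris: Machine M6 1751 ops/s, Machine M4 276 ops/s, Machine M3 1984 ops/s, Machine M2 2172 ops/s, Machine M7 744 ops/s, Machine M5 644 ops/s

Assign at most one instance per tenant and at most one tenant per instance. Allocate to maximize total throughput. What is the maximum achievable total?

Max total: 9190 ops/s

Optimal: Pioneer→Machine M3 (1988 ops/s), Onyx→Machine M2 (2084 ops/s), Umbra→Machine M5 (1386 ops/s), Apex→Machine M7 (1981 ops/s), Iris→Machine M6 (1751 ops/s) — total 1988+2084+1386+1981+1751 = 9190 ops/s.
Row-greedy (each tenant in turn takes its best remaining instance) gives 7720 ops/s, worse by 1470.
No other one-to-one assignment exceeds 9190 ops/s.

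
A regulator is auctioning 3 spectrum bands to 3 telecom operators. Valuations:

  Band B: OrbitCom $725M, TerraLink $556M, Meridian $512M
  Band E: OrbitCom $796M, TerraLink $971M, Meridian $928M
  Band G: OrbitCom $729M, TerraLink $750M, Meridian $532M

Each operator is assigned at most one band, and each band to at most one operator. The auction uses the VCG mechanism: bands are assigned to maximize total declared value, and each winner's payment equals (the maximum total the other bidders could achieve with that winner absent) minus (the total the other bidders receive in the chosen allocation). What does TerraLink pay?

TerraLink pays $4M.

Efficient allocation: OrbitCom→Band B ($725M), TerraLink→Band G ($750M), Meridian→Band E ($928M); total welfare W = $2403M.
TerraLink receives Band G at value $750M, so the others get W − 750 = $1653M.
Without TerraLink: best allocation of the remaining 2 bidders over all 3 bands is OrbitCom→Band G ($729M), Meridian→Band E ($928M), total $1657M.
VCG payment = (others' best without TerraLink) − (others' welfare with TerraLink) = 1657 − 1653 = $4M.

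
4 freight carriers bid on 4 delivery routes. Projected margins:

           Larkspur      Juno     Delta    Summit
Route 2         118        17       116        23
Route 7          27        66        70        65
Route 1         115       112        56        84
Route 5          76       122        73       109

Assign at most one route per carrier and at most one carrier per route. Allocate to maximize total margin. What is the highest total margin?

Maximum total: $418k

Optimal: Larkspur→Route 1 ($115k), Juno→Route 5 ($122k), Delta→Route 2 ($116k), Summit→Route 7 ($65k) — total 115+122+116+65 = $418k.
Column-greedy (each route in turn goes to its best remaining carrier) gives $409k, worse by 9.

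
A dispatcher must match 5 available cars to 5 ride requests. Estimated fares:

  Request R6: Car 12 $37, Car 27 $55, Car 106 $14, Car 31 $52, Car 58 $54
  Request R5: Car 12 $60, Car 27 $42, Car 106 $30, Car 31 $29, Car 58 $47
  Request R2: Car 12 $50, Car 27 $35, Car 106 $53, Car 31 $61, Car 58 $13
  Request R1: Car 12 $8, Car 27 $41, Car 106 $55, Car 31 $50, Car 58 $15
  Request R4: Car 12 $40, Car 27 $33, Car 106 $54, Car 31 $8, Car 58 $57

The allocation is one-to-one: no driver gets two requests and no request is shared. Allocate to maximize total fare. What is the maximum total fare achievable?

Maximum total: $288

Optimal: Car 12→Request R5 ($60), Car 27→Request R6 ($55), Car 106→Request R1 ($55), Car 31→Request R2 ($61), Car 58→Request R4 ($57) — total 60+55+55+61+57 = $288.
Next-best assignment: Car 12→Request R5, Car 27→Request R6, Car 106→Request R2, Car 31→Request R1, Car 58→Request R4 = $275.
Swapping Car 27↔Car 31 (Car 27→Request R2 $35, Car 31→Request R6 $52) loses 29.
No other one-to-one assignment exceeds $288.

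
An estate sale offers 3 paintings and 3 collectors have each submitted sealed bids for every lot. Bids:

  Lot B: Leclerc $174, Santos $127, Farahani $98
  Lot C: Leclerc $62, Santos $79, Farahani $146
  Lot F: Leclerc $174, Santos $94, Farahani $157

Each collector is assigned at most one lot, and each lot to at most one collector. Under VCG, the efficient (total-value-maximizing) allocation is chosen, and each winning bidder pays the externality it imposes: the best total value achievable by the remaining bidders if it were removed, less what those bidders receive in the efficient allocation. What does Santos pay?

Santos pays $11.

Efficient allocation: Leclerc→Lot F ($174), Santos→Lot B ($127), Farahani→Lot C ($146); total welfare W = $447.
Santos receives Lot B at value $127, so the others get W − 127 = $320.
Without Santos: best allocation of the remaining 2 bidders over all 3 lots is Leclerc→Lot B ($174), Farahani→Lot F ($157), total $331.
VCG payment = (others' best without Santos) − (others' welfare with Santos) = 331 − 320 = $11.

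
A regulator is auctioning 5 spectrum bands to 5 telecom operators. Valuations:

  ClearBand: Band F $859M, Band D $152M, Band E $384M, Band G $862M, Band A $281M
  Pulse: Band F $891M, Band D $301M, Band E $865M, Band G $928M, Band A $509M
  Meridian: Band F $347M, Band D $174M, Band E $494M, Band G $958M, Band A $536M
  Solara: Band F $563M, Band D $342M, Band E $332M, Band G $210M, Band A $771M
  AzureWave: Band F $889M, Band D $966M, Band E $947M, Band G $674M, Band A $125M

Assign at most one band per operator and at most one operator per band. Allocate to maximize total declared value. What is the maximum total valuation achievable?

Maximum total: $4419M

Optimal: ClearBand→Band F ($859M), Pulse→Band E ($865M), Meridian→Band G ($958M), Solara→Band A ($771M), AzureWave→Band D ($966M) — total 859+865+958+771+966 = $4419M.
Column-greedy (each band in turn goes to its best remaining operator) gives $3984M, worse by 435.
Next-best assignment: ClearBand→Band F, Pulse→Band G, Meridian→Band E, Solara→Band A, AzureWave→Band D = $4018M.
No other one-to-one assignment exceeds $4419M.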